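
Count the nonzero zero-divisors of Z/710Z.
In Z/710Z each nonzero element is either a unit (gcd with 710 is 1) or a zero-divisor (gcd > 1). The number of units is φ(710): factorise 710 = 2 · 5 · 71, so φ(710) = (2 − 1) · (5 − 1) · (71 − 1) = 1 · 4 · 70 = 280. The nonzero elements number 710 − 1 = 709. Hence the nonzero zero-divisors number 709 − 280 = 429.

Final answer: Z/710Z has 429 nonzero zero-divisors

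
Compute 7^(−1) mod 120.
Apply the extended Euclidean algorithm to (120, 7), tracking rows (r, s, t) with s·120 + t·7 = r. Each division r_prev = q·r_cur + r_new produces the new row as (previous row) − q·(current row):
  row A: (120, 1, 0)   [1·120 + 0·7 = 120]
  row B: (7, 0, 1)   [0·120 + 1·7 = 7]
  120 = 17·7 + 1   → row C = row A − 17·row B = (1, 1, −17)   [check: 1·120 − 17·7 = 1]
  7 = 7·1 + 0   → remainder 0, stop. gcd = 1 (last nonzero row C).
The gcd is 1, so 7 is invertible mod 120. The last nonzero row gives 1·120 − 17·7 = 1, so t = −17. So 7^(−1) ≡ −17 ≡ 103 (mod 120). Verify: 7 · 103 = 721 ≡ 1 (mod 120). ✓

Final answer: 7^(−1) ≡ 103 (mod 120)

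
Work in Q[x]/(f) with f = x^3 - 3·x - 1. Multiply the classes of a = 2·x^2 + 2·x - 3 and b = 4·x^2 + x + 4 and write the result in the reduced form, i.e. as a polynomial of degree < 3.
First multiply in Q[x] without reducing: a · b = 8·x^4 + 10·x^3 - 2·x^2 + 5·x - 12. Now divide by f(x) = x^3 - 3·x - 1, eliminating the leading term at each step:
  leading term 8·x^4: subtract (8·x)·f(x) = 8·x^4 - 24·x^2 - 8·x, leaving 10·x^3 + 22·x^2 + 13·x - 12
  leading term 10·x^3: subtract (10)·f(x) = 10·x^3 - 30·x - 10, leaving 22·x^2 + 43·x - 2
The degree is now < 3, so this is the remainder. Hence a · b ≡ 22·x^2 + 43·x - 2 in Q[x]/(f).

Final answer: a · b ≡ 22·x^2 + 43·x - 2 (mod f(x))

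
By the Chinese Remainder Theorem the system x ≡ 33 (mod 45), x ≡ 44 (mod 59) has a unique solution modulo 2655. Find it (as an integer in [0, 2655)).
x ≡ 2463 (mod 2655); the representative in [0, 2655) is 2463

The moduli 45, 59 are pairwise coprime, so by the CRT there is a unique solution mod 45·59 = 2655.
Solve by successive substitution. Start with x ≡ 33 (mod 45).
  Combine with x ≡ 44 (mod 59): write x = 33 + 45·t and require 33 + 45·t ≡ 44 (mod 59), i.e. 45·t ≡ 44 − 33 ≡ 11 (mod 59). Since 45^(−1) ≡ 21 (mod 59), t ≡ 21·11 ≡ 54 (mod 59). So x ≡ 33 + 45·54 = 2463 (mod 2655).
Unique solution in [0, 2655): x = 2463.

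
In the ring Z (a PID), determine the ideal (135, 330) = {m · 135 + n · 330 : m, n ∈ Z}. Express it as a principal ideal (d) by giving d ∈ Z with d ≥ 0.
(135, 330) = (15); d = 15

In the PID Z, (a, b) is generated by gcd(a, b). Compute gcd(330, 135) with the extended Euclidean algorithm, tracking rows (r, s, t) with s·330 + t·135 = r:
  row A: (330, 1, 0)   [1·330 + 0·135 = 330]
  row B: (135, 0, 1)   [0·330 + 1·135 = 135]
  330 = 2·135 + 60   → row C = row A − 2·row B = (60, 1, −2)   [check: 1·330 − 2·135 = 60]
  135 = 2·60 + 15   → row D = row B − 2·row C = (15, −2, 5)   [check: −2·330 + 5·135 = 15]
  60 = 4·15 + 0   → remainder 0, stop. gcd = 15 (last nonzero row D).
So gcd(135, 330) = 15, with Bézout identity −2·330 + 5·135 = 15. Containment (⊇): the Bézout identity exhibits 15 as an element of (135, 330), giving (15) ⊆ (135, 330). Containment (⊆): since 15 | 135 and 15 | 330 (135 = 15·9, 330 = 15·22), every Z-linear combination of 135 and 330 is divisible by 15, so (135, 330) ⊆ (15). Therefore (135, 330) = (15), d = 15.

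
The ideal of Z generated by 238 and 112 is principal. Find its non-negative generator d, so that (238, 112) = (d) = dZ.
(238, 112) = (14); d = 14

In the PID Z, (a, b) is generated by gcd(a, b). Compute gcd(238, 112) with the extended Euclidean algorithm, tracking rows (r, s, t) with s·238 + t·112 = r:
  row A: (238, 1, 0)   [1·238 + 0·112 = 238]
  row B: (112, 0, 1)   [0·238 + 1·112 = 112]
  238 = 2·112 + 14   → row C = row A − 2·row B = (14, 1, −2)   [check: 1·238 − 2·112 = 14]
  112 = 8·14 + 0   → remainder 0, stop. gcd = 14 (last nonzero row C).
So gcd(238, 112) = 14, with Bézout identity 1·238 − 2·112 = 14. Containment (⊇): the Bézout identity exhibits 14 as an element of (238, 112), giving (14) ⊆ (238, 112). Containment (⊆): since 14 | 238 and 14 | 112 (238 = 14·17, 112 = 14·8), every Z-linear combination of 238 and 112 is divisible by 14, so (238, 112) ⊆ (14). Therefore (238, 112) = (14), d = 14.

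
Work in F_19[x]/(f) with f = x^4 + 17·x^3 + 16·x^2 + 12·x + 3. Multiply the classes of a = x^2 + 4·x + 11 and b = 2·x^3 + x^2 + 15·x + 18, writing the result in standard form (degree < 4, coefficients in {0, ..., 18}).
a · b ≡ 16·x^3 + 9·x^2 + 18·x + 7 (mod f(x))

Multiply as integer polynomials: a · b = 2·x^5 + 9·x^4 + 41·x^3 + 89·x^2 + 237·x + 198. Reducing coefficients mod 19: a · b ≡ 2·x^5 + 9·x^4 + 3·x^3 + 13·x^2 + 9·x + 8. Now divide by f(x) = x^4 + 17·x^3 + 16·x^2 + 12·x + 3 in F_19[x], eliminating the leading term at each step:
  leading term 2·x^5: subtract (2·x)·f(x) = 2·x^5 + 15·x^4 + 13·x^3 + 5·x^2 + 6·x, leaving 13·x^4 + 9·x^3 + 8·x^2 + 3·x + 8 (coefficients mod 19)
  leading term 13·x^4: subtract (13)·f(x) = 13·x^4 + 12·x^3 + 18·x^2 + 4·x + 1, leaving 16·x^3 + 9·x^2 + 18·x + 7 (coefficients mod 19)
The degree is now < 4, so this is the remainder. Hence a · b ≡ 16·x^3 + 9·x^2 + 18·x + 7 in F_19[x]/(f).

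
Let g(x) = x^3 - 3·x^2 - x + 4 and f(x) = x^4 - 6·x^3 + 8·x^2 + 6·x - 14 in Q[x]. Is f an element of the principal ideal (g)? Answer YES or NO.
In Q[x] the ideal (g) consists of all multiples of g, so f ∈ (g) iff g | f, i.e. iff the remainder of f on division by g is 0. Divide f by g (g is monic, so eliminate the leading term of the running remainder at each step):
  leading term x^4: subtract (x)·g(x) = x^4 - 3·x^3 - x^2 + 4·x, leaving -3·x^3 + 9·x^2 + 2·x - 14
  leading term -3·x^3: subtract (-3)·g(x) = -3·x^3 + 9·x^2 + 3·x - 12, leaving -x - 2
The remainder r(x) = -x - 2 ≠ 0 (and deg r < deg g), so g ∤ f, i.e. f ∉ (g).

Final answer: NO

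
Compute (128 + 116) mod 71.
Reduce the summands first: 128 ≡ 57, 116 ≡ 45 (mod 71), so 128 + 116 ≡ 57 + 45 (mod 71). 57 + 45 = 102; 102 = 1·71 + 31, so (128 + 116) mod 71 = 31.

Final answer: 31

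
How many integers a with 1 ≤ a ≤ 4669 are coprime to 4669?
The number of a ∈ {1, ..., 4669} with gcd(a, 4669) = 1 is by definition Euler's totient φ(4669). φ is multiplicative, with φ(p^e) = p^e − p^(e−1). Factorise 4669 = 7 · 23 · 29. Then
  φ(4669) = (7 − 1) · (23 − 1) · (29 − 1) = 6 · 22 · 28 = 3696.
So there are 3696 such integers.

Final answer: 3696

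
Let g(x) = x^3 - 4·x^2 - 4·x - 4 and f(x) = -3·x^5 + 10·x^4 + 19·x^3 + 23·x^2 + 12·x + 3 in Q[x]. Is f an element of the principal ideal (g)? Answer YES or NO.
NO

In Q[x] the ideal (g) consists of all multiples of g, so f ∈ (g) iff g | f, i.e. iff the remainder of f on division by g is 0. Divide f by g (g is monic, so eliminate the leading term of the running remainder at each step):
  leading term -3·x^5: subtract (-3·x^2)·g(x) = -3·x^5 + 12·x^4 + 12·x^3 + 12·x^2, leaving -2·x^4 + 7·x^3 + 11·x^2 + 12·x + 3
  leading term -2·x^4: subtract (-2·x)·g(x) = -2·x^4 + 8·x^3 + 8·x^2 + 8·x, leaving -x^3 + 3·x^2 + 4·x + 3
  leading term -x^3: subtract (-1)·g(x) = -x^3 + 4·x^2 + 4·x + 4, leaving -x^2 - 1
The remainder r(x) = -x^2 - 1 ≠ 0 (and deg r < deg g), so g ∤ f, i.e. f ∉ (g).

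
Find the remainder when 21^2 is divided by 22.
Use repeated squaring. Binary(2) = 10. Walk through the bits of the exponent 2 left-to-right: at each bit after the leading one, square the running value, then multiply by 21 if the bit is 1 (always reducing mod 22):
  bit 1 = 1 (leading): start with 21.
  bit 2 = 0: square 21^2 = 441 ≡ 1 (mod 22).
Final value: 21^2 ≡ 1 (mod 22).

Final answer: 1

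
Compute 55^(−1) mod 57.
Apply the extended Euclidean algorithm to (57, 55), tracking rows (r, s, t) with s·57 + t·55 = r. Each division r_prev = q·r_cur + r_new produces the new row as (previous row) − q·(current row):
  row A: (57, 1, 0)   [1·57 + 0·55 = 57]
  row B: (55, 0, 1)   [0·57 + 1·55 = 55]
  57 = 1·55 + 2   → row C = row A − 1·row B = (2, 1, −1)   [check: 1·57 − 1·55 = 2]
  55 = 27·2 + 1   → row D = row B − 27·row C = (1, −27, 28)   [check: −27·57 + 28·55 = 1]
  2 = 2·1 + 0   → remainder 0, stop. gcd = 1 (last nonzero row D).
The gcd is 1, so 55 is invertible mod 57. The last nonzero row gives −27·57 + 28·55 = 1, so t = 28. So 55^(−1) ≡ 28 (mod 57). Verify: 55 · 28 = 1540 ≡ 1 (mod 57). ✓

Final answer: 55^(−1) ≡ 28 (mod 57)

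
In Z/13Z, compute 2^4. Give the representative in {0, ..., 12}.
Use repeated squaring. Binary(4) = 100. Walk through the bits of the exponent 4 left-to-right: at each bit after the leading one, square the running value, then multiply by 2 if the bit is 1 (always reducing mod 13):
  bit 1 = 1 (leading): start with 2.
  bit 2 = 0: square 2^2 = 4 (mod 13).
  bit 3 = 0: square 4^2 = 16 ≡ 3 (mod 13).
Final value: 2^4 ≡ 3 (mod 13).

Final answer: 3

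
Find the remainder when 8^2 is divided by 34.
30

Use repeated squaring. Binary(2) = 10. Walk through the bits of the exponent 2 left-to-right: at each bit after the leading one, square the running value, then multiply by 8 if the bit is 1 (always reducing mod 34):
  bit 1 = 1 (leading): start with 8.
  bit 2 = 0: square 8^2 = 64 ≡ 30 (mod 34).
Final value: 8^2 ≡ 30 (mod 34).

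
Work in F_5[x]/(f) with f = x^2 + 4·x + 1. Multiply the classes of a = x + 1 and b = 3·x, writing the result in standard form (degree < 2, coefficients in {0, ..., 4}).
a · b ≡ x + 2 (mod f(x))

Multiply as integer polynomials: a · b = 3·x^2 + 3·x. Reducing coefficients mod 5: a · b ≡ 3·x^2 + 3·x. Now divide by f(x) = x^2 + 4·x + 1 in F_5[x], eliminating the leading term at each step:
  leading term 3·x^2: subtract (3)·f(x) = 3·x^2 + 2·x + 3, leaving x + 2 (coefficients mod 5)
The degree is now < 2, so this is the remainder. Hence a · b ≡ x + 2 in F_5[x]/(f).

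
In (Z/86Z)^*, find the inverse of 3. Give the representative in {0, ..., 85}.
3^(−1) ≡ 29 (mod 86)

Apply the extended Euclidean algorithm to (86, 3), tracking rows (r, s, t) with s·86 + t·3 = r. Each division r_prev = q·r_cur + r_new produces the new row as (previous row) − q·(current row):
  row A: (86, 1, 0)   [1·86 + 0·3 = 86]
  row B: (3, 0, 1)   [0·86 + 1·3 = 3]
  86 = 28·3 + 2   → row C = row A − 28·row B = (2, 1, −28)   [check: 1·86 − 28·3 = 2]
  3 = 1·2 + 1   → row D = row B − 1·row C = (1, −1, 29)   [check: −1·86 + 29·3 = 1]
  2 = 2·1 + 0   → remainder 0, stop. gcd = 1 (last nonzero row D).
The gcd is 1, so 3 is invertible mod 86. The last nonzero row gives −1·86 + 29·3 = 1, so t = 29. So 3^(−1) ≡ 29 (mod 86). Verify: 3 · 29 = 87 ≡ 1 (mod 86). ✓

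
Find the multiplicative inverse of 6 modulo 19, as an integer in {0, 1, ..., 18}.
6^(−1) ≡ 16 (mod 19)

Apply the extended Euclidean algorithm to (19, 6), tracking rows (r, s, t) with s·19 + t·6 = r. Each division r_prev = q·r_cur + r_new produces the new row as (previous row) − q·(current row):
  row A: (19, 1, 0)   [1·19 + 0·6 = 19]
  row B: (6, 0, 1)   [0·19 + 1·6 = 6]
  19 = 3·6 + 1   → row C = row A − 3·row B = (1, 1, −3)   [check: 1·19 − 3·6 = 1]
  6 = 6·1 + 0   → remainder 0, stop. gcd = 1 (last nonzero row C).
The gcd is 1, so 6 is invertible mod 19. The last nonzero row gives 1·19 − 3·6 = 1, so t = −3. So 6^(−1) ≡ −3 ≡ 16 (mod 19). Verify: 6 · 16 = 96 ≡ 1 (mod 19). ✓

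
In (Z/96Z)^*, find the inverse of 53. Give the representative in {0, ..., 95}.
Apply the extended Euclidean algorithm to (96, 53), tracking rows (r, s, t) with s·96 + t·53 = r. Each division r_prev = q·r_cur + r_new produces the new row as (previous row) − q·(current row):
  row A: (96, 1, 0)   [1·96 + 0·53 = 96]
  row B: (53, 0, 1)   [0·96 + 1·53 = 53]
  96 = 1·53 + 43   → row C = row A − 1·row B = (43, 1, −1)   [check: 1·96 − 1·53 = 43]
  53 = 1·43 + 10   → row D = row B − 1·row C = (10, −1, 2)   [check: −1·96 + 2·53 = 10]
  43 = 4·10 + 3   → row E = row C − 4·row D = (3, 5, −9)   [check: 5·96 − 9·53 = 3]
  10 = 3·3 + 1   → row F = row D − 3·row E = (1, −16, 29)   [check: −16·96 + 29·53 = 1]
  3 = 3·1 + 0   → remainder 0, stop. gcd = 1 (last nonzero row F).
The gcd is 1, so 53 is invertible mod 96. The last nonzero row gives −16·96 + 29·53 = 1, so t = 29. So 53^(−1) ≡ 29 (mod 96). Verify: 53 · 29 = 1537 ≡ 1 (mod 96). ✓

Final answer: 53^(−1) ≡ 29 (mod 96)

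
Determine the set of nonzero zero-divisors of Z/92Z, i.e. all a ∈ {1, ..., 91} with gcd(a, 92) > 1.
An element a ∈ Z/92Z (with a ≠ 0) is a zero-divisor iff gcd(a, 92) > 1 (because a is a unit precisely when gcd(a, n) = 1, and in Z/nZ every nonzero, non-unit element is a zero-divisor). Scan a = 1, ..., 91 and keep those with gcd(a, 92) > 1:
  gcd(2, 92) = 2, gcd(4, 92) = 4, gcd(6, 92) = 2, gcd(8, 92) = 4, gcd(10, 92) = 2, gcd(12, 92) = 4, gcd(14, 92) = 2, gcd(16, 92) = 4, gcd(18, 92) = 2, gcd(20, 92) = 4, gcd(22, 92) = 2, gcd(23, 92) = 23, gcd(24, 92) = 4, gcd(26, 92) = 2, gcd(28, 92) = 4, gcd(30, 92) = 2, gcd(32, 92) = 4, gcd(34, 92) = 2, gcd(36, 92) = 4, gcd(38, 92) = 2, gcd(40, 92) = 4, gcd(42, 92) = 2, gcd(44, 92) = 4, gcd(46, 92) = 46, gcd(48, 92) = 4, gcd(50, 92) = 2, gcd(52, 92) = 4, gcd(54, 92) = 2, gcd(56, 92) = 4, gcd(58, 92) = 2, gcd(60, 92) = 4, gcd(62, 92) = 2, gcd(64, 92) = 4, gcd(66, 92) = 2, gcd(68, 92) = 4, gcd(69, 92) = 23, gcd(70, 92) = 2, gcd(72, 92) = 4, gcd(74, 92) = 2, gcd(76, 92) = 4, gcd(78, 92) = 2, gcd(80, 92) = 4, gcd(82, 92) = 2, gcd(84, 92) = 4, gcd(86, 92) = 2, gcd(88, 92) = 4, gcd(90, 92) = 2.
All other a ∈ {1, ..., 91} have gcd(a, 92) = 1 and are units. So the nonzero zero-divisors are exactly the 47 values of a appearing in this scan.

Final answer: nonzero zero-divisors of Z/92Z = {2, 4, 6, 8, 10, 12, 14, 16, 18, 20, 22, 23, 24, 26, 28, 30, 32, 34, 36, 38, 40, 42, 44, 46, 48, 50, 52, 54, 56, 58, 60, 62, 64, 66, 68, 69, 70, 72, 74, 76, 78, 80, 82, 84, 86, 88, 90}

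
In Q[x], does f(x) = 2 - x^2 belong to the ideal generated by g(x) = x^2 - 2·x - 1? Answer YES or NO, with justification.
In Q[x] the ideal (g) consists of all multiples of g, so f ∈ (g) iff g | f, i.e. iff the remainder of f on division by g is 0. Divide f by g (g is monic, so eliminate the leading term of the running remainder at each step):
  leading term -x^2: subtract (-1)·g(x) = -x^2 + 2·x + 1, leaving 1 - 2·x
The remainder r(x) = 1 - 2·x ≠ 0 (and deg r < deg g), so g ∤ f, i.e. f ∉ (g).

Final answer: NO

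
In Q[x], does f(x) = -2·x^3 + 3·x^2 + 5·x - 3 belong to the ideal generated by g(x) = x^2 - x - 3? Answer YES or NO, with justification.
YES

In Q[x] the ideal (g) consists of all multiples of g, so f ∈ (g) iff g | f, i.e. iff the remainder of f on division by g is 0. Divide f by g (g is monic, so eliminate the leading term of the running remainder at each step):
  leading term -2·x^3: subtract (-2·x)·g(x) = -2·x^3 + 2·x^2 + 6·x, leaving x^2 - x - 3
  leading term x^2: subtract (1)·g(x) = x^2 - x - 3, leaving 0
The remainder is 0, so f(x) = g(x) · h(x) with h(x) = 1 - 2·x. Hence g | f, i.e. f ∈ (g).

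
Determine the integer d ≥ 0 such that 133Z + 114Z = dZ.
In the PID Z, (a, b) is generated by gcd(a, b). Compute gcd(133, 114) with the extended Euclidean algorithm, tracking rows (r, s, t) with s·133 + t·114 = r:
  row A: (133, 1, 0)   [1·133 + 0·114 = 133]
  row B: (114, 0, 1)   [0·133 + 1·114 = 114]
  133 = 1·114 + 19   → row C = row A − 1·row B = (19, 1, −1)   [check: 1·133 − 1·114 = 19]
  114 = 6·19 + 0   → remainder 0, stop. gcd = 19 (last nonzero row C).
So gcd(133, 114) = 19, with Bézout identity 1·133 − 1·114 = 19. Containment (⊇): the Bézout identity exhibits 19 as an element of (133, 114), giving (19) ⊆ (133, 114). Containment (⊆): since 19 | 133 and 19 | 114 (133 = 19·7, 114 = 19·6), every Z-linear combination of 133 and 114 is divisible by 19, so (133, 114) ⊆ (19). Therefore (133, 114) = (19), d = 19.

Final answer: (133, 114) = (19); d = 19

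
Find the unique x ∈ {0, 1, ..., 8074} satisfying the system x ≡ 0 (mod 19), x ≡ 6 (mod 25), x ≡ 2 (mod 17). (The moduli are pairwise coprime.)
x ≡ 6156 (mod 8075); the representative in [0, 8075) is 6156

The moduli 19, 25, 17 are pairwise coprime, so by the CRT there is a unique solution mod 19·25·17 = 8075.
Solve by successive substitution. Start with x ≡ 0 (mod 19).
  Combine with x ≡ 6 (mod 25): write x = 19·t and require 19·t ≡ 6 (mod 25). Since 19^(−1) ≡ 4 (mod 25), t ≡ 4·6 ≡ 24 (mod 25). So x ≡ 19·24 = 456 (mod 475).
  Combine with x ≡ 2 (mod 17): write x = 456 + 475·t and require 456 + 475·t ≡ 2 (mod 17), i.e. 475·t ≡ 2 − 456 ≡ 5 (mod 17). Since 475^(−1) ≡ 16 (mod 17) (475 ≡ 16 (mod 17)), t ≡ 16·5 ≡ 12 (mod 17). So x ≡ 456 + 475·12 = 6156 (mod 8075).
Unique solution in [0, 8075): x = 6156.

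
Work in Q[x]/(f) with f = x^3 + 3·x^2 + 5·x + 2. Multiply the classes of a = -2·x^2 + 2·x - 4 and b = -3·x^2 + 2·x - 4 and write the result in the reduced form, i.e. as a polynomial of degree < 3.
First multiply in Q[x] without reducing: a · b = 6·x^4 - 10·x^3 + 24·x^2 - 16·x + 16. Now divide by f(x) = x^3 + 3·x^2 + 5·x + 2, eliminating the leading term at each step:
  leading term 6·x^4: subtract (6·x)·f(x) = 6·x^4 + 18·x^3 + 30·x^2 + 12·x, leaving -28·x^3 - 6·x^2 - 28·x + 16
  leading term -28·x^3: subtract (-28)·f(x) = -28·x^3 - 84·x^2 - 140·x - 56, leaving 78·x^2 + 112·x + 72
The degree is now < 3, so this is the remainder. Hence a · b ≡ 78·x^2 + 112·x + 72 in Q[x]/(f).

Final answer: a · b ≡ 78·x^2 + 112·x + 72 (mod f(x))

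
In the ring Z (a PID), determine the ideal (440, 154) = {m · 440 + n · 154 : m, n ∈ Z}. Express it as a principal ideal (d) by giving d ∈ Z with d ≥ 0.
(440, 154) = (22); d = 22

In the PID Z, (a, b) is generated by gcd(a, b). Compute gcd(440, 154) with the extended Euclidean algorithm, tracking rows (r, s, t) with s·440 + t·154 = r:
  row A: (440, 1, 0)   [1·440 + 0·154 = 440]
  row B: (154, 0, 1)   [0·440 + 1·154 = 154]
  440 = 2·154 + 132   → row C = row A − 2·row B = (132, 1, −2)   [check: 1·440 − 2·154 = 132]
  154 = 1·132 + 22   → row D = row B − 1·row C = (22, −1, 3)   [check: −1·440 + 3·154 = 22]
  132 = 6·22 + 0   → remainder 0, stop. gcd = 22 (last nonzero row D).
So gcd(440, 154) = 22, with Bézout identity −1·440 + 3·154 = 22. Containment (⊇): the Bézout identity exhibits 22 as an element of (440, 154), giving (22) ⊆ (440, 154). Containment (⊆): since 22 | 440 and 22 | 154 (440 = 22·20, 154 = 22·7), every Z-linear combination of 440 and 154 is divisible by 22, so (440, 154) ⊆ (22). Therefore (440, 154) = (22), d = 22.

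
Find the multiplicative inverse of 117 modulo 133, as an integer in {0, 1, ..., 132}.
117^(−1) ≡ 108 (mod 133)

Apply the extended Euclidean algorithm to (133, 117), tracking rows (r, s, t) with s·133 + t·117 = r. Each division r_prev = q·r_cur + r_new produces the new row as (previous row) − q·(current row):
  row A: (133, 1, 0)   [1·133 + 0·117 = 133]
  row B: (117, 0, 1)   [0·133 + 1·117 = 117]
  133 = 1·117 + 16   → row C = row A − 1·row B = (16, 1, −1)   [check: 1·133 − 1·117 = 16]
  117 = 7·16 + 5   → row D = row B − 7·row C = (5, −7, 8)   [check: −7·133 + 8·117 = 5]
  16 = 3·5 + 1   → row E = row C − 3·row D = (1, 22, −25)   [check: 22·133 − 25·117 = 1]
  5 = 5·1 + 0   → remainder 0, stop. gcd = 1 (last nonzero row E).
The gcd is 1, so 117 is invertible mod 133. The last nonzero row gives 22·133 − 25·117 = 1, so t = −25. So 117^(−1) ≡ −25 ≡ 108 (mod 133). Verify: 117 · 108 = 12636 ≡ 1 (mod 133). ✓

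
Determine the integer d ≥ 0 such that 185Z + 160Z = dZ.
In the PID Z, (a, b) is generated by gcd(a, b). Compute gcd(185, 160) with the extended Euclidean algorithm, tracking rows (r, s, t) with s·185 + t·160 = r:
  row A: (185, 1, 0)   [1·185 + 0·160 = 185]
  row B: (160, 0, 1)   [0·185 + 1·160 = 160]
  185 = 1·160 + 25   → row C = row A − 1·row B = (25, 1, −1)   [check: 1·185 − 1·160 = 25]
  160 = 6·25 + 10   → row D = row B − 6·row C = (10, −6, 7)   [check: −6·185 + 7·160 = 10]
  25 = 2·10 + 5   → row E = row C − 2·row D = (5, 13, −15)   [check: 13·185 − 15·160 = 5]
  10 = 2·5 + 0   → remainder 0, stop. gcd = 5 (last nonzero row E).
So gcd(185, 160) = 5, with Bézout identity 13·185 − 15·160 = 5. Containment (⊇): the Bézout identity exhibits 5 as an element of (185, 160), giving (5) ⊆ (185, 160). Containment (⊆): since 5 | 185 and 5 | 160 (185 = 5·37, 160 = 5·32), every Z-linear combination of 185 and 160 is divisible by 5, so (185, 160) ⊆ (5). Therefore (185, 160) = (5), d = 5.

Final answer: (185, 160) = (5); d = 5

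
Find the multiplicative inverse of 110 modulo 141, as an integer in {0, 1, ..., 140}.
Apply the extended Euclidean algorithm to (141, 110), tracking rows (r, s, t) with s·141 + t·110 = r. Each division r_prev = q·r_cur + r_new produces the new row as (previous row) − q·(current row):
  row A: (141, 1, 0)   [1·141 + 0·110 = 141]
  row B: (110, 0, 1)   [0·141 + 1·110 = 110]
  141 = 1·110 + 31   → row C = row A − 1·row B = (31, 1, −1)   [check: 1·141 − 1·110 = 31]
  110 = 3·31 + 17   → row D = row B − 3·row C = (17, −3, 4)   [check: −3·141 + 4·110 = 17]
  31 = 1·17 + 14   → row E = row C − 1·row D = (14, 4, −5)   [check: 4·141 − 5·110 = 14]
  17 = 1·14 + 3   → row F = row D − 1·row E = (3, −7, 9)   [check: −7·141 + 9·110 = 3]
  14 = 4·3 + 2   → row G = row E − 4·row F = (2, 32, −41)   [check: 32·141 − 41·110 = 2]
  3 = 1·2 + 1   → row H = row F − 1·row G = (1, −39, 50)   [check: −39·141 + 50·110 = 1]
  2 = 2·1 + 0   → remainder 0, stop. gcd = 1 (last nonzero row H).
The gcd is 1, so 110 is invertible mod 141. The last nonzero row gives −39·141 + 50·110 = 1, so t = 50. So 110^(−1) ≡ 50 (mod 141). Verify: 110 · 50 = 5500 ≡ 1 (mod 141). ✓

Final answer: 110^(−1) ≡ 50 (mod 141)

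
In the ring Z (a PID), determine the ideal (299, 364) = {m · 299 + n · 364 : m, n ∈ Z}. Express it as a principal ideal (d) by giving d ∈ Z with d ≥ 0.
In the PID Z, (a, b) is generated by gcd(a, b). Compute gcd(364, 299) with the extended Euclidean algorithm, tracking rows (r, s, t) with s·364 + t·299 = r:
  row A: (364, 1, 0)   [1·364 + 0·299 = 364]
  row B: (299, 0, 1)   [0·364 + 1·299 = 299]
  364 = 1·299 + 65   → row C = row A − 1·row B = (65, 1, −1)   [check: 1·364 − 1·299 = 65]
  299 = 4·65 + 39   → row D = row B − 4·row C = (39, −4, 5)   [check: −4·364 + 5·299 = 39]
  65 = 1·39 + 26   → row E = row C − 1·row D = (26, 5, −6)   [check: 5·364 − 6·299 = 26]
  39 = 1·26 + 13   → row F = row D − 1·row E = (13, −9, 11)   [check: −9·364 + 11·299 = 13]
  26 = 2·13 + 0   → remainder 0, stop. gcd = 13 (last nonzero row F).
So gcd(299, 364) = 13, with Bézout identity −9·364 + 11·299 = 13. Containment (⊇): the Bézout identity exhibits 13 as an element of (299, 364), giving (13) ⊆ (299, 364). Containment (⊆): since 13 | 299 and 13 | 364 (299 = 13·23, 364 = 13·28), every Z-linear combination of 299 and 364 is divisible by 13, so (299, 364) ⊆ (13). Therefore (299, 364) = (13), d = 13.

Final answer: (299, 364) = (13); d = 13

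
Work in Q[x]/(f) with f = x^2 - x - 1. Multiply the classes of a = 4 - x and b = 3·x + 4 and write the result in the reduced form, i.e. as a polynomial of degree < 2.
a · b ≡ 5·x + 13 (mod f(x))

First multiply in Q[x] without reducing: a · b = -3·x^2 + 8·x + 16. Now divide by f(x) = x^2 - x - 1, eliminating the leading term at each step:
  leading term -3·x^2: subtract (-3)·f(x) = -3·x^2 + 3·x + 3, leaving 5·x + 13
The degree is now < 2, so this is the remainder. Hence a · b ≡ 5·x + 13 in Q[x]/(f).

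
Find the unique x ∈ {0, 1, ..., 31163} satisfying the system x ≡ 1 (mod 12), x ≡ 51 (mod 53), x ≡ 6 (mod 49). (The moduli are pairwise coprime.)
x ≡ 2701 (mod 31164); the representative in [0, 31164) is 2701

The moduli 12, 53, 49 are pairwise coprime, so by the CRT there is a unique solution mod 12·53·49 = 31164.
Solve by successive substitution. Start with x ≡ 1 (mod 12).
  Combine with x ≡ 51 (mod 53): write x = 1 + 12·t and require 1 + 12·t ≡ 51 (mod 53), i.e. 12·t ≡ 51 − 1 ≡ 50 (mod 53). Since 12^(−1) ≡ 31 (mod 53), t ≡ 31·50 ≡ 13 (mod 53). So x ≡ 1 + 12·13 = 157 (mod 636).
  Combine with x ≡ 6 (mod 49): write x = 157 + 636·t and require 157 + 636·t ≡ 6 (mod 49), i.e. 636·t ≡ 6 − 157 ≡ 45 (mod 49). Since 636^(−1) ≡ 48 (mod 49) (636 ≡ 48 (mod 49)), t ≡ 48·45 ≡ 4 (mod 49). So x ≡ 157 + 636·4 = 2701 (mod 31164).
Unique solution in [0, 31164): x = 2701.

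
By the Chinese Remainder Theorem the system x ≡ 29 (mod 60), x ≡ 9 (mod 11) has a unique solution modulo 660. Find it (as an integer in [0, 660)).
x ≡ 449 (mod 660); the representative in [0, 660) is 449

The moduli 60, 11 are pairwise coprime, so by the CRT there is a unique solution mod 60·11 = 660.
Solve by successive substitution. Start with x ≡ 29 (mod 60).
  Combine with x ≡ 9 (mod 11): write x = 29 + 60·t and require 29 + 60·t ≡ 9 (mod 11), i.e. 60·t ≡ 9 − 29 ≡ 2 (mod 11). Since 60^(−1) ≡ 9 (mod 11) (60 ≡ 5 (mod 11)), t ≡ 9·2 ≡ 7 (mod 11). So x ≡ 29 + 60·7 = 449 (mod 660).
Unique solution in [0, 660): x = 449.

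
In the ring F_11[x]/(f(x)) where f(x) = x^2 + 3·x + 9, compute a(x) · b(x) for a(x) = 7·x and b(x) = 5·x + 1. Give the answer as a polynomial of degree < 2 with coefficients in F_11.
a · b ≡ x + 4 (mod f(x))

Multiply as integer polynomials: a · b = 35·x^2 + 7·x. Reducing coefficients mod 11: a · b ≡ 2·x^2 + 7·x. Now divide by f(x) = x^2 + 3·x + 9 in F_11[x], eliminating the leading term at each step:
  leading term 2·x^2: subtract (2)·f(x) = 2·x^2 + 6·x + 7, leaving x + 4 (coefficients mod 11)
The degree is now < 2, so this is the remainder. Hence a · b ≡ x + 4 in F_11[x]/(f).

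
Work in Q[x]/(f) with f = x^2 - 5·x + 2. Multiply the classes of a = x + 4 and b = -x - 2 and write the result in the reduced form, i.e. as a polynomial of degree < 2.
First multiply in Q[x] without reducing: a · b = -x^2 - 6·x - 8. Now divide by f(x) = x^2 - 5·x + 2, eliminating the leading term at each step:
  leading term -x^2: subtract (-1)·f(x) = -x^2 + 5·x - 2, leaving -11·x - 6
The degree is now < 2, so this is the remainder. Hence a · b ≡ -11·x - 6 in Q[x]/(f).

Final answer: a · b ≡ -11·x - 6 (mod f(x))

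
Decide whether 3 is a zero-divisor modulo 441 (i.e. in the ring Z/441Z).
YES

gcd(3, 441) = 3 > 1, so 3 is not a unit in Z/441Z. In Z/nZ every nonzero non-unit is a zero-divisor: explicitly, take b = 441/gcd = 147 ≠ 0 (mod 441); then 3·147 = 441 = 1·441, i.e. 3·147 ≡ 0 (mod 441). So 3 is a zero-divisor.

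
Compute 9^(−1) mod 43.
9^(−1) ≡ 24 (mod 43)

Apply the extended Euclidean algorithm to (43, 9), tracking rows (r, s, t) with s·43 + t·9 = r. Each division r_prev = q·r_cur + r_new produces the new row as (previous row) − q·(current row):
  row A: (43, 1, 0)   [1·43 + 0·9 = 43]
  row B: (9, 0, 1)   [0·43 + 1·9 = 9]
  43 = 4·9 + 7   → row C = row A − 4·row B = (7, 1, −4)   [check: 1·43 − 4·9 = 7]
  9 = 1·7 + 2   → row D = row B − 1·row C = (2, −1, 5)   [check: −1·43 + 5·9 = 2]
  7 = 3·2 + 1   → row E = row C − 3·row D = (1, 4, −19)   [check: 4·43 − 19·9 = 1]
  2 = 2·1 + 0   → remainder 0, stop. gcd = 1 (last nonzero row E).
The gcd is 1, so 9 is invertible mod 43. The last nonzero row gives 4·43 − 19·9 = 1, so t = −19. So 9^(−1) ≡ −19 ≡ 24 (mod 43). Verify: 9 · 24 = 216 ≡ 1 (mod 43). ✓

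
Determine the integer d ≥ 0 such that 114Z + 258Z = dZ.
In the PID Z, (a, b) is generated by gcd(a, b). Compute gcd(258, 114) with the extended Euclidean algorithm, tracking rows (r, s, t) with s·258 + t·114 = r:
  row A: (258, 1, 0)   [1·258 + 0·114 = 258]
  row B: (114, 0, 1)   [0·258 + 1·114 = 114]
  258 = 2·114 + 30   → row C = row A − 2·row B = (30, 1, −2)   [check: 1·258 − 2·114 = 30]
  114 = 3·30 + 24   → row D = row B − 3·row C = (24, −3, 7)   [check: −3·258 + 7·114 = 24]
  30 = 1·24 + 6   → row E = row C − 1·row D = (6, 4, −9)   [check: 4·258 − 9·114 = 6]
  24 = 4·6 + 0   → remainder 0, stop. gcd = 6 (last nonzero row E).
So gcd(114, 258) = 6, with Bézout identity 4·258 − 9·114 = 6. Containment (⊇): the Bézout identity exhibits 6 as an element of (114, 258), giving (6) ⊆ (114, 258). Containment (⊆): since 6 | 114 and 6 | 258 (114 = 6·19, 258 = 6·43), every Z-linear combination of 114 and 258 is divisible by 6, so (114, 258) ⊆ (6). Therefore (114, 258) = (6), d = 6.

Final answer: (114, 258) = (6); d = 6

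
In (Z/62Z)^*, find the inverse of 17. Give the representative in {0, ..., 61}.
17^(−1) ≡ 11 (mod 62)

Apply the extended Euclidean algorithm to (62, 17), tracking rows (r, s, t) with s·62 + t·17 = r. Each division r_prev = q·r_cur + r_new produces the new row as (previous row) − q·(current row):
  row A: (62, 1, 0)   [1·62 + 0·17 = 62]
  row B: (17, 0, 1)   [0·62 + 1·17 = 17]
  62 = 3·17 + 11   → row C = row A − 3·row B = (11, 1, −3)   [check: 1·62 − 3·17 = 11]
  17 = 1·11 + 6   → row D = row B − 1·row C = (6, −1, 4)   [check: −1·62 + 4·17 = 6]
  11 = 1·6 + 5   → row E = row C − 1·row D = (5, 2, −7)   [check: 2·62 − 7·17 = 5]
  6 = 1·5 + 1   → row F = row D − 1·row E = (1, −3, 11)   [check: −3·62 + 11·17 = 1]
  5 = 5·1 + 0   → remainder 0, stop. gcd = 1 (last nonzero row F).
The gcd is 1, so 17 is invertible mod 62. The last nonzero row gives −3·62 + 11·17 = 1, so t = 11. So 17^(−1) ≡ 11 (mod 62). Verify: 17 · 11 = 187 ≡ 1 (mod 62). ✓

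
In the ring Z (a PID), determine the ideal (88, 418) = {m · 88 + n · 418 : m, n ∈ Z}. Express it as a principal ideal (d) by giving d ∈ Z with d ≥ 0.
In the PID Z, (a, b) is generated by gcd(a, b). Compute gcd(418, 88) with the extended Euclidean algorithm, tracking rows (r, s, t) with s·418 + t·88 = r:
  row A: (418, 1, 0)   [1·418 + 0·88 = 418]
  row B: (88, 0, 1)   [0·418 + 1·88 = 88]
  418 = 4·88 + 66   → row C = row A − 4·row B = (66, 1, −4)   [check: 1·418 − 4·88 = 66]
  88 = 1·66 + 22   → row D = row B − 1·row C = (22, −1, 5)   [check: −1·418 + 5·88 = 22]
  66 = 3·22 + 0   → remainder 0, stop. gcd = 22 (last nonzero row D).
So gcd(88, 418) = 22, with Bézout identity −1·418 + 5·88 = 22. Containment (⊇): the Bézout identity exhibits 22 as an element of (88, 418), giving (22) ⊆ (88, 418). Containment (⊆): since 22 | 88 and 22 | 418 (88 = 22·4, 418 = 22·19), every Z-linear combination of 88 and 418 is divisible by 22, so (88, 418) ⊆ (22). Therefore (88, 418) = (22), d = 22.

Final answer: (88, 418) = (22); d = 22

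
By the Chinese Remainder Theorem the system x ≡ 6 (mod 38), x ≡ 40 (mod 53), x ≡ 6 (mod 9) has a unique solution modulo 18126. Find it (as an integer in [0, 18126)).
The moduli 38, 53, 9 are pairwise coprime, so by the CRT there is a unique solution mod 38·53·9 = 18126.
Solve by successive substitution. Start with x ≡ 6 (mod 38).
  Combine with x ≡ 40 (mod 53): write x = 6 + 38·t and require 6 + 38·t ≡ 40 (mod 53), i.e. 38·t ≡ 40 − 6 ≡ 34 (mod 53). Since 38^(−1) ≡ 7 (mod 53), t ≡ 7·34 ≡ 26 (mod 53). So x ≡ 6 + 38·26 = 994 (mod 2014).
  Combine with x ≡ 6 (mod 9): write x = 994 + 2014·t and require 994 + 2014·t ≡ 6 (mod 9), i.e. 2014·t ≡ 6 − 994 ≡ 2 (mod 9). Since 2014^(−1) ≡ 4 (mod 9) (2014 ≡ 7 (mod 9)), t ≡ 4·2 ≡ 8 (mod 9). So x ≡ 994 + 2014·8 = 17106 (mod 18126).
Unique solution in [0, 18126): x = 17106.

Final answer: x ≡ 17106 (mod 18126); the representative in [0, 18126) is 17106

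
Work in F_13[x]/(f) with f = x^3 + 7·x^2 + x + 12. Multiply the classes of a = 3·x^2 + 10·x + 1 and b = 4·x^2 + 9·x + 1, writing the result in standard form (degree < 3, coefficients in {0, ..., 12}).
a · b ≡ 9·x^2 + 9·x + 10 (mod f(x))

Multiply as integer polynomials: a · b = 12·x^4 + 67·x^3 + 97·x^2 + 19·x + 1. Reducing coefficients mod 13: a · b ≡ 12·x^4 + 2·x^3 + 6·x^2 + 6·x + 1. Now divide by f(x) = x^3 + 7·x^2 + x + 12 in F_13[x], eliminating the leading term at each step:
  leading term 12·x^4: subtract (12·x)·f(x) = 12·x^4 + 6·x^3 + 12·x^2 + x, leaving 9·x^3 + 7·x^2 + 5·x + 1 (coefficients mod 13)
  leading term 9·x^3: subtract (9)·f(x) = 9·x^3 + 11·x^2 + 9·x + 4, leaving 9·x^2 + 9·x + 10 (coefficients mod 13)
The degree is now < 3, so this is the remainder. Hence a · b ≡ 9·x^2 + 9·x + 10 in F_13[x]/(f).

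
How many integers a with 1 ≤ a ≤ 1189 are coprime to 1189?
1120

The number of a ∈ {1, ..., 1189} with gcd(a, 1189) = 1 is by definition Euler's totient φ(1189). φ is multiplicative, with φ(p^e) = p^e − p^(e−1). Factorise 1189 = 29 · 41. Then
  φ(1189) = (29 − 1) · (41 − 1) = 28 · 40 = 1120.
So there are 1120 such integers.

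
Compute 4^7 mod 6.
4

Use repeated squaring. Binary(7) = 111. Walk through the bits of the exponent 7 left-to-right: at each bit after the leading one, square the running value, then multiply by 4 if the bit is 1 (always reducing mod 6):
  bit 1 = 1 (leading): start with 4.
  bit 2 = 1: square 4^2 = 16 ≡ 4; bit is 1, so multiply 4·4 = 16 ≡ 4 (mod 6).
  bit 3 = 1: square 4^2 = 16 ≡ 4; bit is 1, so multiply 4·4 = 16 ≡ 4 (mod 6).
Final value: 4^7 ≡ 4 (mod 6).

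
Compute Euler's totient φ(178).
φ is multiplicative, with φ(p^e) = p^e − p^(e−1). Factorise 178 = 2 · 89. Then
  φ(178) = (2 − 1) · (89 − 1) = 1 · 88 = 88.

Final answer: φ(178) = 88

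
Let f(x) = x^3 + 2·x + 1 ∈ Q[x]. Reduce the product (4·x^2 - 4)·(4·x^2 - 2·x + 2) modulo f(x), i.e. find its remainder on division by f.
a · b ≡ -40·x^2 + 8·x (mod f(x))

First multiply in Q[x] without reducing: a · b = 16·x^4 - 8·x^3 - 8·x^2 + 8·x - 8. Now divide by f(x) = x^3 + 2·x + 1, eliminating the leading term at each step:
  leading term 16·x^4: subtract (16·x)·f(x) = 16·x^4 + 32·x^2 + 16·x, leaving -8·x^3 - 40·x^2 - 8·x - 8
  leading term -8·x^3: subtract (-8)·f(x) = -8·x^3 - 16·x - 8, leaving -40·x^2 + 8·x
The degree is now < 3, so this is the remainder. Hence a · b ≡ -40·x^2 + 8·x in Q[x]/(f).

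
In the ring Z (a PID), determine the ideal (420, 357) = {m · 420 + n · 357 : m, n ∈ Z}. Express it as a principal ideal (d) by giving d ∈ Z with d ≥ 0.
(420, 357) = (21); d = 21

In the PID Z, (a, b) is generated by gcd(a, b). Compute gcd(420, 357) with the extended Euclidean algorithm, tracking rows (r, s, t) with s·420 + t·357 = r:
  row A: (420, 1, 0)   [1·420 + 0·357 = 420]
  row B: (357, 0, 1)   [0·420 + 1·357 = 357]
  420 = 1·357 + 63   → row C = row A − 1·row B = (63, 1, −1)   [check: 1·420 − 1·357 = 63]
  357 = 5·63 + 42   → row D = row B − 5·row C = (42, −5, 6)   [check: −5·420 + 6·357 = 42]
  63 = 1·42 + 21   → row E = row C − 1·row D = (21, 6, −7)   [check: 6·420 − 7·357 = 21]
  42 = 2·21 + 0   → remainder 0, stop. gcd = 21 (last nonzero row E).
So gcd(420, 357) = 21, with Bézout identity 6·420 − 7·357 = 21. Containment (⊇): the Bézout identity exhibits 21 as an element of (420, 357), giving (21) ⊆ (420, 357). Containment (⊆): since 21 | 420 and 21 | 357 (420 = 21·20, 357 = 21·17), every Z-linear combination of 420 and 357 is divisible by 21, so (420, 357) ⊆ (21). Therefore (420, 357) = (21), d = 21.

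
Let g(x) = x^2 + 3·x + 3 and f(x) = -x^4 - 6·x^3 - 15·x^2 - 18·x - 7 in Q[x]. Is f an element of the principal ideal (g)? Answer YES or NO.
In Q[x] the ideal (g) consists of all multiples of g, so f ∈ (g) iff g | f, i.e. iff the remainder of f on division by g is 0. Divide f by g (g is monic, so eliminate the leading term of the running remainder at each step):
  leading term -x^4: subtract (-x^2)·g(x) = -x^4 - 3·x^3 - 3·x^2, leaving -3·x^3 - 12·x^2 - 18·x - 7
  leading term -3·x^3: subtract (-3·x)·g(x) = -3·x^3 - 9·x^2 - 9·x, leaving -3·x^2 - 9·x - 7
  leading term -3·x^2: subtract (-3)·g(x) = -3·x^2 - 9·x - 9, leaving 2
The remainder r(x) = 2 ≠ 0 (and deg r < deg g), so g ∤ f, i.e. f ∉ (g).

Final answer: NO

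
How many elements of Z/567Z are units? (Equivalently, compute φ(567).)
Z/567Z has φ(567) = 324 units

An element a ∈ Z/567Z is a unit iff gcd(a, 567) = 1, so the number of units is φ(567). φ is multiplicative, with φ(p^e) = p^e − p^(e−1). Factorise 567 = 3^4 · 7. Then
  φ(567) = (3^4 − 3^3) · (7 − 1) = 54 · 6 = 324.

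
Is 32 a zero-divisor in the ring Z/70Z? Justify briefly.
gcd(32, 70) = 2 > 1, so 32 is not a unit in Z/70Z. In Z/nZ every nonzero non-unit is a zero-divisor: explicitly, take b = 70/gcd = 35 ≠ 0 (mod 70); then 32·35 = 1120 = 16·70, i.e. 32·35 ≡ 0 (mod 70). So 32 is a zero-divisor.

Final answer: YES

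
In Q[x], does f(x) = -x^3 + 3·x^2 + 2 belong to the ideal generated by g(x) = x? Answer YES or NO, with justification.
In Q[x] the ideal (g) consists of all multiples of g, so f ∈ (g) iff g | f, i.e. iff the remainder of f on division by g is 0. Divide f by g (g is monic, so eliminate the leading term of the running remainder at each step):
  leading term -x^3: subtract (-x^2)·g(x) = -x^3, leaving 3·x^2 + 2
  leading term 3·x^2: subtract (3·x)·g(x) = 3·x^2, leaving 2
The remainder r(x) = 2 ≠ 0 (and deg r < deg g), so g ∤ f, i.e. f ∉ (g).

Final answer: NO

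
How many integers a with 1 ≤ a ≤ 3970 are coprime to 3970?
1584

The number of a ∈ {1, ..., 3970} with gcd(a, 3970) = 1 is by definition Euler's totient φ(3970). φ is multiplicative, with φ(p^e) = p^e − p^(e−1). Factorise 3970 = 2 · 5 · 397. Then
  φ(3970) = (2 − 1) · (5 − 1) · (397 − 1) = 1 · 4 · 396 = 1584.
So there are 1584 such integers.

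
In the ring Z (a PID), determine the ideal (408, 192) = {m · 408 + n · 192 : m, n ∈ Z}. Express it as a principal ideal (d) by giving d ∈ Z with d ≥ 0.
In the PID Z, (a, b) is generated by gcd(a, b). Compute gcd(408, 192) with the extended Euclidean algorithm, tracking rows (r, s, t) with s·408 + t·192 = r:
  row A: (408, 1, 0)   [1·408 + 0·192 = 408]
  row B: (192, 0, 1)   [0·408 + 1·192 = 192]
  408 = 2·192 + 24   → row C = row A − 2·row B = (24, 1, −2)   [check: 1·408 − 2·192 = 24]
  192 = 8·24 + 0   → remainder 0, stop. gcd = 24 (last nonzero row C).
So gcd(408, 192) = 24, with Bézout identity 1·408 − 2·192 = 24. Containment (⊇): the Bézout identity exhibits 24 as an element of (408, 192), giving (24) ⊆ (408, 192). Containment (⊆): since 24 | 408 and 24 | 192 (408 = 24·17, 192 = 24·8), every Z-linear combination of 408 and 192 is divisible by 24, so (408, 192) ⊆ (24). Therefore (408, 192) = (24), d = 24.

Final answer: (408, 192) = (24); d = 24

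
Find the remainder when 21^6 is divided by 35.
21

Use repeated squaring. Binary(6) = 110. Walk through the bits of the exponent 6 left-to-right: at each bit after the leading one, square the running value, then multiply by 21 if the bit is 1 (always reducing mod 35):
  bit 1 = 1 (leading): start with 21.
  bit 2 = 1: square 21^2 = 441 ≡ 21; bit is 1, so multiply 21·21 = 441 ≡ 21 (mod 35).
  bit 3 = 0: square 21^2 = 441 ≡ 21 (mod 35).
Final value: 21^6 ≡ 21 (mod 35).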